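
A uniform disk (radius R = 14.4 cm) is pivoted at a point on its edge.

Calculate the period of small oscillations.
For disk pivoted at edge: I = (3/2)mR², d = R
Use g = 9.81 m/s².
I/m = (3/2)R² = 0.0311 m²; d = R = 0.144 m
T = 2π√((3/2)R²/(gR)) = 2π√(3R/(2g)) = 0.9323 s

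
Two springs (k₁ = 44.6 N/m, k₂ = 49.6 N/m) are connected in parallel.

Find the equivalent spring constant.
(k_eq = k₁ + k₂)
k_eq = k₁ + k₂ = 44.6 + 49.6 = 94.2 N/m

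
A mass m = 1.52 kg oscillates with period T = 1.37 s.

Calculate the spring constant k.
T = 2π√(m/k) → k = m(2π/T)² = 1.52×(2π/1.37)² = 31.97 N/m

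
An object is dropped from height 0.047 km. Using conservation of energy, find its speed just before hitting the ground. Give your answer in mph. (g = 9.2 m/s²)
mgh = ½mv² → v = √(2gh) = √(2×9.2×47) = 29.41 m/s = 65.78 mph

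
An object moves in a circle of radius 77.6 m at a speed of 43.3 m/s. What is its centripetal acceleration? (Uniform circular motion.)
a_c = v²/r = 43.3²/77.6 = 1874.89/77.6 = 24.16 m/s²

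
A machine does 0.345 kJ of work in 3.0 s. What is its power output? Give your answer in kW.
P = W/t = 345 J / 3 s = 115 W = 0.115 kW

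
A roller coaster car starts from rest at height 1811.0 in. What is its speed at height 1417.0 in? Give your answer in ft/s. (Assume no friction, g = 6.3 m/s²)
mgh₁ = ½mv₂² + mgh₂ → v₂ = √(2g(h₁−h₂)) = √(2×6.3×(46−35.99)) = 11.23 m/s = 36.84 ft/s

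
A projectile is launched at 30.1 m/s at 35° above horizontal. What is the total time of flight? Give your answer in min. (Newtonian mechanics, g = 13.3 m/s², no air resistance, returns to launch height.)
T = 2v₀sin(θ)/g (with unit conversion) = 0.04327 min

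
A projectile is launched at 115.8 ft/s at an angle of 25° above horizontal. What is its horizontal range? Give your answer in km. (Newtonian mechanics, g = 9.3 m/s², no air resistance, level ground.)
R = v₀² sin(2θ) / g (with unit conversion) = 0.1026 km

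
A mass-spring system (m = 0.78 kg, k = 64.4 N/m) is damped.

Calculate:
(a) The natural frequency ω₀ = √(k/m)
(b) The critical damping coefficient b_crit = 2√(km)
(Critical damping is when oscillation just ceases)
ω₀ = √(k/m) = √(64.4/0.78) = 9.086 rad/s
b_crit = 2√(km) = 2√(64.4×0.78) = 14.17 kg/s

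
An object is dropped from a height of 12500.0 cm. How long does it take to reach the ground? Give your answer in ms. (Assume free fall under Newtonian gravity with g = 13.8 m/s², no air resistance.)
t = √(2h/g) (with unit conversion) = 4256.0 ms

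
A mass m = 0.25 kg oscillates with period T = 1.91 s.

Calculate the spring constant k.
T = 2π√(m/k) → k = m(2π/T)² = 0.25×(2π/1.91)² = 2.705 N/m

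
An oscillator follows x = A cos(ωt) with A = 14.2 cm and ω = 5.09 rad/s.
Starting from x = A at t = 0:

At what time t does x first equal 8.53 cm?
cos(ωt) = x/A = 8.53/14.2 = 0.6007
ωt = arccos(0.6007) = 0.9264 rad
t = 0.9264/5.09 = 0.182 s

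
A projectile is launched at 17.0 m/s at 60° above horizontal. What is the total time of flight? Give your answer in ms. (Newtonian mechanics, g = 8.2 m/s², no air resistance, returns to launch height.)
T = 2v₀sin(θ)/g (with unit conversion) = 3591.0 ms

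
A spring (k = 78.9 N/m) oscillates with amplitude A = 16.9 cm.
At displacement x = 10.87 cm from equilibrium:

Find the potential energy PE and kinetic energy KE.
E_total = ½kA² = ½×78.9×(0.169)² = 1.127 J
PE = ½kx² = ½×78.9×(0.1087)² = 0.4661 J
KE = E_total − PE = 0.6606 J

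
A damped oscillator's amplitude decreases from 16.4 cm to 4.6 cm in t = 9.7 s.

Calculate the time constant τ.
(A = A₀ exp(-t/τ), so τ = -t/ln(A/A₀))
A/A₀ = 4.6/16.4 = 0.2805; ln(A/A₀) = -1.271
τ = −t/ln(A/A₀) = −9.7/-1.271 = 7.63 s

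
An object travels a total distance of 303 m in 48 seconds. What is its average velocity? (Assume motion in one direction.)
v_avg = Δd / Δt = 303 / 48 = 6.31 m/s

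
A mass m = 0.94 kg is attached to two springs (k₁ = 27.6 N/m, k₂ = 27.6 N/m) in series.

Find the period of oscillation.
k_eq = k₁k₂/(k₁+k₂) = 13.8 N/m
T = 2π√(m/k_eq) = 2π√(0.94/13.8) = 1.64 s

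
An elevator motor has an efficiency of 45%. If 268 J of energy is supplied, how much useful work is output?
W_out = η × W_in = 0.45 × 268 = 120.6 J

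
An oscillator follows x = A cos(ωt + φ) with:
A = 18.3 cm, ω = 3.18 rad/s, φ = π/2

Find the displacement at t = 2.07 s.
x = A cos(ωt + φ) = 18.3×cos(3.18×2.07 + π/2) = -5.398 cm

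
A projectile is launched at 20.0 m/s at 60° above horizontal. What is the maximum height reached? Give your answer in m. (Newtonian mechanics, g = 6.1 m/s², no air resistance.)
H = v₀²sin²(θ)/(2g) = 24.59 m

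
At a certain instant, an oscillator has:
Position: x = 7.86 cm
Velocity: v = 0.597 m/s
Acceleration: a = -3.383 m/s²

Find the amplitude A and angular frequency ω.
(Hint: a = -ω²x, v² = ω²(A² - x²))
a = −ω²x → ω = √(|a|/x) = √(3.383/0.0786) = 6.561 rad/s
v² = ω²(A² − x²) → A = √(x² + v²/ω²) = √(0.0786² + 0.597²/6.561²) = 0.1202 m = 12.02 cm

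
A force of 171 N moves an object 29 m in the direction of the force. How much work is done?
W = Fd = 171×29 = 4959.0 J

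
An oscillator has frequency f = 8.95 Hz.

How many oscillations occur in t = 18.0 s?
n = f×t = 8.95×18.0 = 161.1 oscillations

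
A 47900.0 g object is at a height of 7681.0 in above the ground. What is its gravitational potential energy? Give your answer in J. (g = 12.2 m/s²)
PE = mgh = 47.9 kg × 12.2 m/s² × 195.1 m = 1.14e+05 J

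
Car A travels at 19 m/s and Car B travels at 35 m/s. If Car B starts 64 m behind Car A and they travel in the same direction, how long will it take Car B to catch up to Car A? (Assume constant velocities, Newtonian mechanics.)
Relative speed: v_rel = 35 - 19 = 16 m/s
Time to catch: t = d₀/v_rel = 64/16 = 4.0 s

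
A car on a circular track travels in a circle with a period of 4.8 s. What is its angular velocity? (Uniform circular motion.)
ω = 2π/T = 2π/4.8 = 1.309 rad/s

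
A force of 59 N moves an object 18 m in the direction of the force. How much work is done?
W = Fd = 59×18 = 1062.0 J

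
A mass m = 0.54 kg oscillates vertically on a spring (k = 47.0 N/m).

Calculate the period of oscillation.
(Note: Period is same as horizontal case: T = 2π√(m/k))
T = 2π√(m/k) = 2π√(0.54/47.0) = 0.6735 s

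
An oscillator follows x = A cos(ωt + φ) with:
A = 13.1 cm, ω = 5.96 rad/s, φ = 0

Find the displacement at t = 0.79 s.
x = A cos(ωt + φ) = 13.1×cos(5.96×0.79 + 0) = -0.05226 cm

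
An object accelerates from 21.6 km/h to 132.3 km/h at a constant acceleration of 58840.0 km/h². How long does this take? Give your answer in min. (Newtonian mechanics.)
t = (v - v₀)/a (with unit conversion) = 0.1129 min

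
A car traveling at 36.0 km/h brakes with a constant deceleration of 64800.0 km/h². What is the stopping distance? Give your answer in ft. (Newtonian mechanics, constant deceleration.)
d = v₀² / (2a) (with unit conversion) = 32.81 ft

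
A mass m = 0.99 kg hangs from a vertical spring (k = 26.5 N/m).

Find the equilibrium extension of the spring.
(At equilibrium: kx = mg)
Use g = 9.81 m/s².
x_eq = mg/k = 0.99×9.81/26.5 = 0.3665 m = 36.65 cm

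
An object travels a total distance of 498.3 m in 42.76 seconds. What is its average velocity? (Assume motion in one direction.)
v_avg = Δd / Δt = 498.3 / 42.76 = 11.65 m/s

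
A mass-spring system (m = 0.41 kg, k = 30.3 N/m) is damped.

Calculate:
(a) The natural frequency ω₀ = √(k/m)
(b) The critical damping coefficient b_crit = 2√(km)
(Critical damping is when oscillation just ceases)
ω₀ = √(k/m) = √(30.3/0.41) = 8.597 rad/s
b_crit = 2√(km) = 2√(30.3×0.41) = 7.049 kg/s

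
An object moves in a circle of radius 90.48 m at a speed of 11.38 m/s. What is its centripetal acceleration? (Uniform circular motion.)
a_c = v²/r = 11.38²/90.48 = 129.504/90.48 = 1.43 m/s²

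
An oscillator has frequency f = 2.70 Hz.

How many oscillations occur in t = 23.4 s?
n = f×t = 2.7×23.4 = 63.18 oscillations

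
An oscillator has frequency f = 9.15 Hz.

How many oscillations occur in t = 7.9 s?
n = f×t = 9.15×7.9 = 72.29 oscillations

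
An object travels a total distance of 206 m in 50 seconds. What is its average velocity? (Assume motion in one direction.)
v_avg = Δd / Δt = 206 / 50 = 4.12 m/s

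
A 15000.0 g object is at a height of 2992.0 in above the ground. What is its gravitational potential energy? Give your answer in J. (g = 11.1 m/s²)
PE = mgh = 15 kg × 11.1 m/s² × 76 m = 1.265e+04 J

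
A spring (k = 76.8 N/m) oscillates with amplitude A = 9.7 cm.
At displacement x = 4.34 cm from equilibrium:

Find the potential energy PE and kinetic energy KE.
E_total = ½kA² = ½×76.8×(0.097)² = 0.3613 J
PE = ½kx² = ½×76.8×(0.0434)² = 0.07233 J
KE = E_total − PE = 0.289 J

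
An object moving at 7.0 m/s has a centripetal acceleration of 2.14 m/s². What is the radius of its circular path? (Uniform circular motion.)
r = v²/a_c = 7.0²/2.14 = 22.9 m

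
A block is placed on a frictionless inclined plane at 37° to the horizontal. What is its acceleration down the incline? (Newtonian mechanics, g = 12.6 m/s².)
a = g sin(θ) = 12.6 × sin(37°) = 12.6 × 0.6018 = 7.58 m/s²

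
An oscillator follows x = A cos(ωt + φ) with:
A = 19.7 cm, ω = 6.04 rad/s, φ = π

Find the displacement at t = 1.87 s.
x = A cos(ωt + φ) = 19.7×cos(6.04×1.87 + π) = -5.807 cm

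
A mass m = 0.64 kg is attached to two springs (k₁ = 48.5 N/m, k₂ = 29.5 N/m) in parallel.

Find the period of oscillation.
k_eq = k₁+k₂ = 78 N/m
T = 2π√(m/k_eq) = 2π√(0.64/78) = 0.5691 s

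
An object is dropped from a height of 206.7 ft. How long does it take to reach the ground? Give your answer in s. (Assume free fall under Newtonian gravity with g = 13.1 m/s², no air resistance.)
t = √(2h/g) (with unit conversion) = 3.101 s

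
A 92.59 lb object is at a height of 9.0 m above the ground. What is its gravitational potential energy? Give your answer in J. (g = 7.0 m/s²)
PE = mgh = 42 kg × 7.0 m/s² × 9 m = 2646 J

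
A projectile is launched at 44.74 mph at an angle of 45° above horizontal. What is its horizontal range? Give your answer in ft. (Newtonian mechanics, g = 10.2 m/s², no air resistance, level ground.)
R = v₀² sin(2θ) / g (with unit conversion) = 128.7 ft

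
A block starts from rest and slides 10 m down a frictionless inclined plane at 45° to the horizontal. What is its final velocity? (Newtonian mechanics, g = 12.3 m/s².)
a = g sin(θ) = 12.3 × sin(45°) = 8.7 m/s²
v = √(2ad) = √(2 × 8.7 × 10) = 13.19 m/s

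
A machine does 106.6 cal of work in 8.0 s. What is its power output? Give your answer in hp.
P = W/t = 446 J / 8 s = 55.75 W = 0.07476 hp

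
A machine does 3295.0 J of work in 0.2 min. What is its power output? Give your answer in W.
P = W/t = 3295 J / 12 s = 274.6 W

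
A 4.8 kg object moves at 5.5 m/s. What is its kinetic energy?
KE = ½mv² = ½×4.8×5.5² = 72.6 J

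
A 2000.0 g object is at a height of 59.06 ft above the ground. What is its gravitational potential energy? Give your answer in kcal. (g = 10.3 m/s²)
PE = mgh = 2 kg × 10.3 m/s² × 18 m = 370.8 J = 0.08863 kcal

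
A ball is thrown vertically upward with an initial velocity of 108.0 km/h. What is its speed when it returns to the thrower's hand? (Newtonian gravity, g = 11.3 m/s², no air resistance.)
By conservation of energy, the ball returns at the same speed = 108.0 km/h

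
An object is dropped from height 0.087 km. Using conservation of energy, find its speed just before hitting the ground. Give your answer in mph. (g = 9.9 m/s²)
mgh = ½mv² → v = √(2gh) = √(2×9.9×87) = 41.5 m/s = 92.84 mph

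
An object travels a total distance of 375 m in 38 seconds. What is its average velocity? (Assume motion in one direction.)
v_avg = Δd / Δt = 375 / 38 = 9.87 m/s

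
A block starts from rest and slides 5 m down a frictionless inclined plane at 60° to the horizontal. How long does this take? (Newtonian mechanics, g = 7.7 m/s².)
a = g sin(θ) = 7.7 × sin(60°) = 6.67 m/s²
t = √(2d/a) = √(2 × 5 / 6.67) = 1.22 s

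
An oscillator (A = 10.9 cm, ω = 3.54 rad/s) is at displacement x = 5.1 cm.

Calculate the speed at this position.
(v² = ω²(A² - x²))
v = ω√(A² − x²) = 3.54×√(0.109² − 0.051²) = 0.341 m/s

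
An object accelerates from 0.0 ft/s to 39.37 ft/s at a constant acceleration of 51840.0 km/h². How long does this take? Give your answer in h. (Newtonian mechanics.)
t = (v - v₀)/a (with unit conversion) = 0.0008333 h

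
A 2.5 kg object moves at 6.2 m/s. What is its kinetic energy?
KE = ½mv² = ½×2.5×6.2² = 48.05 J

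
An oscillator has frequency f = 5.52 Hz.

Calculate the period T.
T = 1/f = 1/5.52 = 0.1812 s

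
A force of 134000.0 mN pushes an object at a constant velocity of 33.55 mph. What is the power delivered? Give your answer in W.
P = Fv = 134 N × 15 m/s = 2010 W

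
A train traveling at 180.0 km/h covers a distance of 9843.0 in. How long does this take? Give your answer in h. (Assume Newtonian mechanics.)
t = d/v (with unit conversion) = 0.001389 h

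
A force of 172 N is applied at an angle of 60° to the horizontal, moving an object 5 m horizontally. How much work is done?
W = Fd cosθ = 172×5×cos(60°) = 430.0 J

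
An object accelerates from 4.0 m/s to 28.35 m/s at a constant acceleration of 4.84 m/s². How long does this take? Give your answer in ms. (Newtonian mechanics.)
t = (v - v₀)/a (with unit conversion) = 5031.0 ms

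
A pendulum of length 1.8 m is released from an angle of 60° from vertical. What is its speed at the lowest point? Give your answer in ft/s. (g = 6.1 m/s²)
h = L(1 − cosθ) = 1.8×(1 − cos60°) = 0.9 m
v = √(2gh) = √(2×6.1×0.9) = 3.314 m/s = 10.87 ft/s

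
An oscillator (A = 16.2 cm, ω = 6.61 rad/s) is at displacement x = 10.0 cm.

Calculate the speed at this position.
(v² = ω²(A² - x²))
v = ω√(A² − x²) = 6.61×√(0.162² − 0.1²) = 0.8425 m/s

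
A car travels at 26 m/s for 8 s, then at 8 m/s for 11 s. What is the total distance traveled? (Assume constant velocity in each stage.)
d₁ = v₁t₁ = 26 × 8 = 208 m
d₂ = v₂t₂ = 8 × 11 = 88 m
d_total = 208 + 88 = 296 m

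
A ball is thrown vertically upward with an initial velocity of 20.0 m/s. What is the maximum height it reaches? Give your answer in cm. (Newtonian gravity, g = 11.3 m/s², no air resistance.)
h_max = v₀²/(2g) (with unit conversion) = 1770.0 cm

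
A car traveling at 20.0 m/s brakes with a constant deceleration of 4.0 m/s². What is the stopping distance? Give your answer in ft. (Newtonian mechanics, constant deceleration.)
d = v₀² / (2a) (with unit conversion) = 164.0 ft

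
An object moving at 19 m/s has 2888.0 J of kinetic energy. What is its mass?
KE = ½mv² → m = 2KE/v² = 2×2888.0/19² = 16.0 kg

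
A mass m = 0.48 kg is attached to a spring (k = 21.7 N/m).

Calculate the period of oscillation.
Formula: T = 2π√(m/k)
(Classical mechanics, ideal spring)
T = 2π√(m/k) = 2π√(0.48/21.7) = 0.9345 s; f = 1/T = 1.07 Hz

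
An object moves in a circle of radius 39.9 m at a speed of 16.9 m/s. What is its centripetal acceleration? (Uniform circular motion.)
a_c = v²/r = 16.9²/39.9 = 285.61/39.9 = 7.16 m/s²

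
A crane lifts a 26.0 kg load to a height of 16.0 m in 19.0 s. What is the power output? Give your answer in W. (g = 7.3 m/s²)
W = mgh = 26×7.3×16 = 3037 J
P = W/t = 3037/19 = 159.8 W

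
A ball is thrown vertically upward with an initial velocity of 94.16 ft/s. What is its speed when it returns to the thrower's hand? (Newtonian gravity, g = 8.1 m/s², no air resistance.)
By conservation of energy, the ball returns at the same speed = 94.16 ft/s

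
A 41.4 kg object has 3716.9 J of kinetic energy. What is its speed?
KE = ½mv² → v = √(2KE/m) = √(2×3716.9/41.4) = 13.4 m/s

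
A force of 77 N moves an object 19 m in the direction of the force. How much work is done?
W = Fd = 77×19 = 1463.0 J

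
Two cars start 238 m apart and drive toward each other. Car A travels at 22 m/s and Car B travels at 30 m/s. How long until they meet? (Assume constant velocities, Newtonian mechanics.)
Combined speed: v_combined = 22 + 30 = 52 m/s
Time to meet: t = d/52 = 238/52 = 4.58 s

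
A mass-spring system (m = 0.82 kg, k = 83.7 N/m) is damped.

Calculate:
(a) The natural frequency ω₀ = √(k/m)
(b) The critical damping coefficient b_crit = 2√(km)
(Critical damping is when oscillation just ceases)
ω₀ = √(k/m) = √(83.7/0.82) = 10.1 rad/s
b_crit = 2√(km) = 2√(83.7×0.82) = 16.57 kg/s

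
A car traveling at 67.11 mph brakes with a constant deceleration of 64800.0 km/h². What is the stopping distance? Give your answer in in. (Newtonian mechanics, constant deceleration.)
d = v₀² / (2a) (with unit conversion) = 3544.0 in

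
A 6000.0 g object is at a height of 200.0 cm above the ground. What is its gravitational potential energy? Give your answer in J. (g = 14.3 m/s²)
PE = mgh = 6 kg × 14.3 m/s² × 2 m = 171.6 J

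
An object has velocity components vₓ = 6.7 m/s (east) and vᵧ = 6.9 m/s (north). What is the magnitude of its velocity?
|v| = √(vₓ² + vᵧ²) = √(6.7² + 6.9²) = √(92.5) = 9.62 m/s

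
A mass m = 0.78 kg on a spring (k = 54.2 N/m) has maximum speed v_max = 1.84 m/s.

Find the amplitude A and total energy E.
½mv²_max = ½kA² → A = v_max√(m/k) = 1.84×√(0.78/54.2) = 0.2207 m = 22.07 cm
E = ½mv²_max = ½×0.78×1.84² = 1.32 J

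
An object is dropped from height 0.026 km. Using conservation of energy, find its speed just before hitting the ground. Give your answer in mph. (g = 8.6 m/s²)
mgh = ½mv² → v = √(2gh) = √(2×8.6×26) = 21.15 m/s = 47.3 mph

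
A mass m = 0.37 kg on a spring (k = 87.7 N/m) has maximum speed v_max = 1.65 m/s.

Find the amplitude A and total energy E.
½mv²_max = ½kA² → A = v_max√(m/k) = 1.65×√(0.37/87.7) = 0.1072 m = 10.72 cm
E = ½mv²_max = ½×0.37×1.65² = 0.5037 J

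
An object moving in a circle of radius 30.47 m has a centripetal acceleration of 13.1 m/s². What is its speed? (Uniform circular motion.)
v = √(a_c × r) = √(13.1 × 30.47) = 19.98 m/s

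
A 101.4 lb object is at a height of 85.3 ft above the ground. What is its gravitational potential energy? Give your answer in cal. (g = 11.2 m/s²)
PE = mgh = 45.99 kg × 11.2 m/s² × 26 m = 1.339e+04 J = 3201.0 cal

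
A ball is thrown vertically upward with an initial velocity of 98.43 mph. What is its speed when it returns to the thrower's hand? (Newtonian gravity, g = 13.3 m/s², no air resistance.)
By conservation of energy, the ball returns at the same speed = 98.43 mph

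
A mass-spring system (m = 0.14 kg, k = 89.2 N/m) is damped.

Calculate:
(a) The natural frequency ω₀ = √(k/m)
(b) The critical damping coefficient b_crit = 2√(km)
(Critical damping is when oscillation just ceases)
ω₀ = √(k/m) = √(89.2/0.14) = 25.24 rad/s
b_crit = 2√(km) = 2√(89.2×0.14) = 7.068 kg/s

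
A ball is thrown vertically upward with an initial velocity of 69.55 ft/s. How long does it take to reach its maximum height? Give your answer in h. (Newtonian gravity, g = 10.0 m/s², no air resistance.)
t_up = v₀/g (with unit conversion) = 0.0005889 h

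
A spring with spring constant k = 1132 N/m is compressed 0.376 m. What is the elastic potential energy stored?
PE = ½kx² = ½×1132×0.376² = 80.02 J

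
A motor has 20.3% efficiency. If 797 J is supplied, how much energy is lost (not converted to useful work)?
W_out = η × W_in = 0.203×797 = 161.79 J
W_lost = W_in − W_out = 797 − 161.79 = 635.21 J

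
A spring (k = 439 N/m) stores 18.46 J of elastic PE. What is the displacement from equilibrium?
PE = ½kx² → x = √(2PE/k) = √(2×18.46/439) = 0.29 m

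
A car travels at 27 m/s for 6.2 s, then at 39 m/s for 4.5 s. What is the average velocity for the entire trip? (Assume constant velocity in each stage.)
d₁ = v₁t₁ = 27 × 6.2 = 167.4 m
d₂ = v₂t₂ = 39 × 4.5 = 175.5 m
d_total = 342.9 m, t_total = 10.7 s
v_avg = d_total/t_total = 342.9/10.7 = 32.05 m/s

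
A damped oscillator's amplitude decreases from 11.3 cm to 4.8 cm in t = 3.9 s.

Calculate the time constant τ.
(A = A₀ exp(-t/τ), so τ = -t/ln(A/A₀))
A/A₀ = 4.8/11.3 = 0.4248; ln(A/A₀) = -0.8562
τ = −t/ln(A/A₀) = −3.9/-0.8562 = 4.555 s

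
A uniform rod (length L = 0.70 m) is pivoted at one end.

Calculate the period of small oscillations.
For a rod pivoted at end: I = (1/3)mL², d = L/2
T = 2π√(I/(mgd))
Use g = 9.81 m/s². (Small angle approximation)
I/m = (1/3)L² = 0.1633 m²; d = L/2 = 0.35 m
T = 2π√(I/(mgd)) = 2π√(0.1633/(9.81×0.35)) = 1.37 s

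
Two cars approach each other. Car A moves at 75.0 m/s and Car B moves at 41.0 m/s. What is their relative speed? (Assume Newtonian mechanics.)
v_rel = v_A + v_B = 75.0 + 41.0 = 116.0 m/s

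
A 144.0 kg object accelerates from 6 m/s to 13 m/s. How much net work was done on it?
W_net = ΔKE = ½m(v₂² − v₁²) = ½×144.0×(13² − 6²) = 9576.0 J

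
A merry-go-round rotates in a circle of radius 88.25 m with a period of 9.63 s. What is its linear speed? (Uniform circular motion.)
v = 2πr/T = 2π×88.25/9.63 = 57.58 m/s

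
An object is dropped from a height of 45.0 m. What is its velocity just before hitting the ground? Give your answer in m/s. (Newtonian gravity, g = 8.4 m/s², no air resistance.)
v = √(2gh) = 27.5 m/s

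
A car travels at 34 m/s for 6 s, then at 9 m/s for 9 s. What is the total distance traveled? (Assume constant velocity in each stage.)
d₁ = v₁t₁ = 34 × 6 = 204 m
d₂ = v₂t₂ = 9 × 9 = 81 m
d_total = 204 + 81 = 285 m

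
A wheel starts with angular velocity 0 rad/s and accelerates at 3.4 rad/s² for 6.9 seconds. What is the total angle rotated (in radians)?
θ = ω₀t + ½αt² = 0×6.9 + ½×3.4×6.9² = 80.94 rad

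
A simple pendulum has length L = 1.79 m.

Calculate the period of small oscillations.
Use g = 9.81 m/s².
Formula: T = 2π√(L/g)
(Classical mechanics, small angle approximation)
T = 2π√(L/g) = 2π√(1.79/9.81) = 2.684 s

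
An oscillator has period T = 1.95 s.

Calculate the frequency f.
f = 1/T = 1/1.95 = 0.5128 Hz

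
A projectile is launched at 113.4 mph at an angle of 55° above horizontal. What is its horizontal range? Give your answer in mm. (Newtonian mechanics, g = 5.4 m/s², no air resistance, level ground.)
R = v₀² sin(2θ) / g (with unit conversion) = 447200.0 mm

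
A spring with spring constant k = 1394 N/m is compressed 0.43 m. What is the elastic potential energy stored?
PE = ½kx² = ½×1394×0.43² = 128.9 J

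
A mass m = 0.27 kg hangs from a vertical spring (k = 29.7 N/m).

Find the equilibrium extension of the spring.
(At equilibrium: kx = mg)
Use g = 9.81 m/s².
x_eq = mg/k = 0.27×9.81/29.7 = 0.08918 m = 8.918 cm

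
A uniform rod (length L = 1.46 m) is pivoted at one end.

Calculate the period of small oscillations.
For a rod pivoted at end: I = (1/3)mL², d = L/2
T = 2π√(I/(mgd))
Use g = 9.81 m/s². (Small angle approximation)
I/m = (1/3)L² = 0.7105 m²; d = L/2 = 0.73 m
T = 2π√(I/(mgd)) = 2π√(0.7105/(9.81×0.73)) = 1.979 s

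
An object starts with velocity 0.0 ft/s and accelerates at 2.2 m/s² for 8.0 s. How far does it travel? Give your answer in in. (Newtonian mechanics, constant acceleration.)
d = v₀t + ½at² (with unit conversion) = 2772.0 in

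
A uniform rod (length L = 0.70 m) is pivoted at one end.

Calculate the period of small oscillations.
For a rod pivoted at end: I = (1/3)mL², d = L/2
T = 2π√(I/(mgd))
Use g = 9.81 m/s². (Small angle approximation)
I/m = (1/3)L² = 0.1633 m²; d = L/2 = 0.35 m
T = 2π√(I/(mgd)) = 2π√(0.1633/(9.81×0.35)) = 1.37 s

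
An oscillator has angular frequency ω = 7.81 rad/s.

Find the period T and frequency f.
T = 2π/ω = 2π/7.81 = 0.8045 s; f = ω/2π = 1.243 Hz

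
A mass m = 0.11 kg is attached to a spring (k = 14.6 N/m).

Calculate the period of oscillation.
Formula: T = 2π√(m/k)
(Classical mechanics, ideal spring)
T = 2π√(m/k) = 2π√(0.11/14.6) = 0.5454 s; f = 1/T = 1.834 Hz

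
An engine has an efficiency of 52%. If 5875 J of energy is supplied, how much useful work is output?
W_out = η × W_in = 0.52 × 5875 = 3055.0 J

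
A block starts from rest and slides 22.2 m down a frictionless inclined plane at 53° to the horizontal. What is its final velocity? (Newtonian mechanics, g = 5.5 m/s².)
a = g sin(θ) = 5.5 × sin(53°) = 4.39 m/s²
v = √(2ad) = √(2 × 4.39 × 22.2) = 13.97 m/s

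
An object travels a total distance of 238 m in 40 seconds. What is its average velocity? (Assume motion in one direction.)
v_avg = Δd / Δt = 238 / 40 = 5.95 m/s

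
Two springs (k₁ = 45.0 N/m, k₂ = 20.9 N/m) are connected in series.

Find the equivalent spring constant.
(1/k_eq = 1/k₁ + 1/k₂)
1/k_eq = 1/45.0 + 1/20.9 = 0.070069; k_eq = 14.27 N/m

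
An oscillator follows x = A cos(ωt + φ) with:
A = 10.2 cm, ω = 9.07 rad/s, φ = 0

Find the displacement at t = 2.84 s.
x = A cos(ωt + φ) = 10.2×cos(9.07×2.84 + 0) = 8.266 cm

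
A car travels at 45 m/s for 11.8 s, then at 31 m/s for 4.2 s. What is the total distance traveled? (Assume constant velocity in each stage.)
d₁ = v₁t₁ = 45 × 11.8 = 531 m
d₂ = v₂t₂ = 31 × 4.2 = 130.2 m
d_total = 531 + 130.2 = 661.2 m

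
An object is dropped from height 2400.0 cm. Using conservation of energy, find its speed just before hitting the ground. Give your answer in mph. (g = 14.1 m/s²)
mgh = ½mv² → v = √(2gh) = √(2×14.1×24) = 26.02 m/s = 58.19 mph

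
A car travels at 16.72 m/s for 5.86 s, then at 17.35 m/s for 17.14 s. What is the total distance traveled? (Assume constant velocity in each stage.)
d₁ = v₁t₁ = 16.72 × 5.86 = 97.9792 m
d₂ = v₂t₂ = 17.35 × 17.14 = 297.379 m
d_total = 97.9792 + 297.379 = 395.36 m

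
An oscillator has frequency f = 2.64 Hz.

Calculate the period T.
T = 1/f = 1/2.64 = 0.3788 s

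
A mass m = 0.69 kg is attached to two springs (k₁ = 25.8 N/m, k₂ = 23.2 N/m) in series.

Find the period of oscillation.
k_eq = k₁k₂/(k₁+k₂) = 12.22 N/m
T = 2π√(m/k_eq) = 2π√(0.69/12.22) = 1.493 s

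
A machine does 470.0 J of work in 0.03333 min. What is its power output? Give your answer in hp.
P = W/t = 470 J / 2 s = 235 W = 0.3152 hp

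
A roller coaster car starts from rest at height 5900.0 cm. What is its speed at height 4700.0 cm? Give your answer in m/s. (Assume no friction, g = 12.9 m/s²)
mgh₁ = ½mv₂² + mgh₂ → v₂ = √(2g(h₁−h₂)) = √(2×12.9×(59−47)) = 17.6 m/s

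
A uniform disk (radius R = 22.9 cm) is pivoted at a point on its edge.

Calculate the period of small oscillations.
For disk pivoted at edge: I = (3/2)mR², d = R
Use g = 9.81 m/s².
I/m = (3/2)R² = 0.07866 m²; d = R = 0.229 m
T = 2π√((3/2)R²/(gR)) = 2π√(3R/(2g)) = 1.176 s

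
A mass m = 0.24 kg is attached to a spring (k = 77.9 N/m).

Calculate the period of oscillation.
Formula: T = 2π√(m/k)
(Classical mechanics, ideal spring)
T = 2π√(m/k) = 2π√(0.24/77.9) = 0.3488 s; f = 1/T = 2.867 Hz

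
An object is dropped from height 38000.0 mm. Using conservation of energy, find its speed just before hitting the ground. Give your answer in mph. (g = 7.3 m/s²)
mgh = ½mv² → v = √(2gh) = √(2×7.3×38) = 23.55 m/s = 52.69 mph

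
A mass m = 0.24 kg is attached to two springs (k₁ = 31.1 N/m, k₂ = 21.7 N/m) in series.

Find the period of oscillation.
k_eq = k₁k₂/(k₁+k₂) = 12.78 N/m
T = 2π√(m/k_eq) = 2π√(0.24/12.78) = 0.861 s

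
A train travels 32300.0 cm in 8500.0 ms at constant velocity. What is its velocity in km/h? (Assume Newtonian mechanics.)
v = d/t (with unit conversion) = 136.8 km/h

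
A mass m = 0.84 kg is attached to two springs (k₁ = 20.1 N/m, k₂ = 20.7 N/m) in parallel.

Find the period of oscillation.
k_eq = k₁+k₂ = 40.8 N/m
T = 2π√(m/k_eq) = 2π√(0.84/40.8) = 0.9015 s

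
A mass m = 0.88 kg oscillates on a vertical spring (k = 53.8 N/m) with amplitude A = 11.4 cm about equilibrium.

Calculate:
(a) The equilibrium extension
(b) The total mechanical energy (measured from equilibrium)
x_eq = mg/k = 0.88×9.81/53.8 = 0.1605 m = 16.05 cm
E = ½kA² = ½×53.8×(0.114)² = 0.3496 J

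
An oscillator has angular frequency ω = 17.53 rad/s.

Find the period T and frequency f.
T = 2π/ω = 2π/17.53 = 0.3584 s; f = ω/2π = 2.79 Hz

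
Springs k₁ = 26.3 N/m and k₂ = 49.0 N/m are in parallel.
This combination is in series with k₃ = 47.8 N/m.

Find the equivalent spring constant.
k₁₂ = k₁ + k₂ = 75.3 N/m (parallel)
1/k_eq = 1/k₁₂ + 1/k₃ → k_eq = 29.24 N/m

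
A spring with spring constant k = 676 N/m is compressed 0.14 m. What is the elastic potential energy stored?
PE = ½kx² = ½×676×0.14² = 6.625 J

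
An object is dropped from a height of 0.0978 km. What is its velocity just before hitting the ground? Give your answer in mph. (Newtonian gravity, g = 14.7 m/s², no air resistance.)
v = √(2gh) (with unit conversion) = 119.9 mph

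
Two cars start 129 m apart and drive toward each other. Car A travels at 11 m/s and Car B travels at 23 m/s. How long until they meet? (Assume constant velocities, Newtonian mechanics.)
Combined speed: v_combined = 11 + 23 = 34 m/s
Time to meet: t = d/34 = 129/34 = 3.79 s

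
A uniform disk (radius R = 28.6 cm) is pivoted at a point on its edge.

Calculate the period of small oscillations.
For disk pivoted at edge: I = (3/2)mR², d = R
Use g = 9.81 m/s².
I/m = (3/2)R² = 0.1227 m²; d = R = 0.286 m
T = 2π√((3/2)R²/(gR)) = 2π√(3R/(2g)) = 1.314 s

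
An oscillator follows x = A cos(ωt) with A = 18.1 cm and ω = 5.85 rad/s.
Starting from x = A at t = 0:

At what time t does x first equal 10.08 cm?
cos(ωt) = x/A = 10.08/18.1 = 0.5569
ωt = arccos(0.5569) = 0.9801 rad
t = 0.9801/5.85 = 0.1675 s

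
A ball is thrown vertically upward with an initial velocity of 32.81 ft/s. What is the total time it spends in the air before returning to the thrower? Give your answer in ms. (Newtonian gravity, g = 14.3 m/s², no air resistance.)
t_total = 2v₀/g (with unit conversion) = 1399.0 ms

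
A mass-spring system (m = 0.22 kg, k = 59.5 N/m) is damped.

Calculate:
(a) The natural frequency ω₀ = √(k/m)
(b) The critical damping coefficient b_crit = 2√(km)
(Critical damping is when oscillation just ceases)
ω₀ = √(k/m) = √(59.5/0.22) = 16.45 rad/s
b_crit = 2√(km) = 2√(59.5×0.22) = 7.236 kg/s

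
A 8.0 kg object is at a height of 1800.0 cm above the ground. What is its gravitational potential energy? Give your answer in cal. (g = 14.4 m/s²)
PE = mgh = 8 kg × 14.4 m/s² × 18 m = 2074 J = 495.6 cal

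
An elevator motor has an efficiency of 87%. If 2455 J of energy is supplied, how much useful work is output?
W_out = η × W_in = 0.87 × 2455 = 2135.8 J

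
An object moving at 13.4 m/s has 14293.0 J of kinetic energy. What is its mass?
KE = ½mv² → m = 2KE/v² = 2×14293.0/13.4² = 159.2 kg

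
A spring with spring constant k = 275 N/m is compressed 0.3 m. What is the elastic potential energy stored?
PE = ½kx² = ½×275×0.3² = 12.38 J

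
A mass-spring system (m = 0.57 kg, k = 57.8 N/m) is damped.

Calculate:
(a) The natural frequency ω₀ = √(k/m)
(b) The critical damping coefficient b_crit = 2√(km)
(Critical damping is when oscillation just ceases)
ω₀ = √(k/m) = √(57.8/0.57) = 10.07 rad/s
b_crit = 2√(km) = 2√(57.8×0.57) = 11.48 kg/s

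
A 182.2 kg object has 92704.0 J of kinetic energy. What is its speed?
KE = ½mv² → v = √(2KE/m) = √(2×92704.0/182.2) = 31.9 m/s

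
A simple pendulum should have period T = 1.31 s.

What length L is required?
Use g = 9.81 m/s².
T = 2π√(L/g) → L = g(T/2π)² = 9.81×(1.31/2π)² = 0.4264 m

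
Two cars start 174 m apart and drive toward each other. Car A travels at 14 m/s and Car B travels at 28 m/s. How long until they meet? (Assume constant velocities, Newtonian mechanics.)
Combined speed: v_combined = 14 + 28 = 42 m/s
Time to meet: t = d/42 = 174/42 = 4.14 s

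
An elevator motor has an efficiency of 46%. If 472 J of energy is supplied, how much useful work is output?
W_out = η × W_in = 0.46 × 472 = 217.12 J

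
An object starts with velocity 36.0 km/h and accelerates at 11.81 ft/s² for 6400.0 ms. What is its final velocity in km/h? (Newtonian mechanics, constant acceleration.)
v = v₀ + at (with unit conversion) = 118.9 km/h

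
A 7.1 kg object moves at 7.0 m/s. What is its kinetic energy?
KE = ½mv² = ½×7.1×7.0² = 173.95 J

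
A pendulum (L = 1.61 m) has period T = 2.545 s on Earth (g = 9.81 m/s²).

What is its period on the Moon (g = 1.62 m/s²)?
T = 2π√(L/g), so T_moon/T_earth = √(g_earth/g_moon)
T_moon = 2π√(1.61/1.62) = 6.264 s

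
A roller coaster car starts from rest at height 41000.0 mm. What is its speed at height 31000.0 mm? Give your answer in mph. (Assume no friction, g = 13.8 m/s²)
mgh₁ = ½mv₂² + mgh₂ → v₂ = √(2g(h₁−h₂)) = √(2×13.8×(41−31)) = 16.61 m/s = 37.16 mph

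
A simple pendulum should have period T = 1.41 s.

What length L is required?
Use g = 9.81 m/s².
T = 2π√(L/g) → L = g(T/2π)² = 9.81×(1.41/2π)² = 0.494 m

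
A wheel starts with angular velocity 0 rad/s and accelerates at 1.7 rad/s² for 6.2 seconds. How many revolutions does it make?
θ = ω₀t + ½αt² = 0×6.2 + ½×1.7×6.2² = 32.67 rad
Revolutions = θ/(2π) = 32.67/(2π) = 5.2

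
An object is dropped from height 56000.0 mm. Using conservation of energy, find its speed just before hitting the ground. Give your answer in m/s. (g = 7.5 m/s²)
mgh = ½mv² → v = √(2gh) = √(2×7.5×56) = 28.98 m/s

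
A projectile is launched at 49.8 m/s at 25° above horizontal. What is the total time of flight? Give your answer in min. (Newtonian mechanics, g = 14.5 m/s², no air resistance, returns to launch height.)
T = 2v₀sin(θ)/g (with unit conversion) = 0.04838 min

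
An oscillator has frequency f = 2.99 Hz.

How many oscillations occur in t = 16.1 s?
n = f×t = 2.99×16.1 = 48.14 oscillations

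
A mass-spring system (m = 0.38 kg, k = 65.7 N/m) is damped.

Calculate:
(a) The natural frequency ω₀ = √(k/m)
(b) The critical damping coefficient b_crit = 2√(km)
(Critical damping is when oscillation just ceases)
ω₀ = √(k/m) = √(65.7/0.38) = 13.15 rad/s
b_crit = 2√(km) = 2√(65.7×0.38) = 9.993 kg/s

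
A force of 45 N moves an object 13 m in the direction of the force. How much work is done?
W = Fd = 45×13 = 585.0 J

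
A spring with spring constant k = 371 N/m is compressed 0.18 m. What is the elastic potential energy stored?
PE = ½kx² = ½×371×0.18² = 6.01 J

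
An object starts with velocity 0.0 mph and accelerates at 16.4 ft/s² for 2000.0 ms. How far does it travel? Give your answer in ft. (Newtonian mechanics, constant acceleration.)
d = v₀t + ½at² (with unit conversion) = 32.8 ft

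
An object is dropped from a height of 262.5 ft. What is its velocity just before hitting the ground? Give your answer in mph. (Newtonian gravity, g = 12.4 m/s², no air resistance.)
v = √(2gh) (with unit conversion) = 99.64 mph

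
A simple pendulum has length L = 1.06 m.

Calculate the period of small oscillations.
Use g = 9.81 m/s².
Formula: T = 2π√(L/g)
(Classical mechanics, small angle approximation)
T = 2π√(L/g) = 2π√(1.06/9.81) = 2.065 s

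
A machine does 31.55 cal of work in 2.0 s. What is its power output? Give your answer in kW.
P = W/t = 132 J / 2 s = 66 W = 0.066 kW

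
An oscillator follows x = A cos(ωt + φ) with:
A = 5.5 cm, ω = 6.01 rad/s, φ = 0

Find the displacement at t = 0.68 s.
x = A cos(ωt + φ) = 5.5×cos(6.01×0.68 + 0) = -3.221 cm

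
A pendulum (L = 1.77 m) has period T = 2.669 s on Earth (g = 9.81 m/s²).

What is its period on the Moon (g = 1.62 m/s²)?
T = 2π√(L/g), so T_moon/T_earth = √(g_earth/g_moon)
T_moon = 2π√(1.77/1.62) = 6.568 s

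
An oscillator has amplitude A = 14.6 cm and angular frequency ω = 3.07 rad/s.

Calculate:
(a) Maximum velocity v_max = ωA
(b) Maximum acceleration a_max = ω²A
v_max = ωA = 3.07×0.146 = 0.4482 m/s
a_max = ω²A = 3.07²×0.146 = 1.376 m/s²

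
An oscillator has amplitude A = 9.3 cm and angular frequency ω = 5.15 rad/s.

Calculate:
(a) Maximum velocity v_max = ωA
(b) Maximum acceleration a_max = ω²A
v_max = ωA = 5.15×0.093 = 0.479 m/s
a_max = ω²A = 5.15²×0.093 = 2.467 m/s²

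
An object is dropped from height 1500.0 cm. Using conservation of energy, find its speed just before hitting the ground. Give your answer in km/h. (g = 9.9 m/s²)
mgh = ½mv² → v = √(2gh) = √(2×9.9×15) = 17.23 m/s = 62.04 km/h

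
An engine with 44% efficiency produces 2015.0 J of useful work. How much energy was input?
W_in = W_out/η = 2015.0/0.44 = 4579.5 J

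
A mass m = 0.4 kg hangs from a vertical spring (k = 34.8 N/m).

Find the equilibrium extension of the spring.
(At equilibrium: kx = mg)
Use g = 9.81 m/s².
x_eq = mg/k = 0.4×9.81/34.8 = 0.1128 m = 11.28 cm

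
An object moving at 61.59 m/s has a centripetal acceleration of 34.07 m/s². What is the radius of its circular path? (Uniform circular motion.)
r = v²/a_c = 61.59²/34.07 = 111.34 m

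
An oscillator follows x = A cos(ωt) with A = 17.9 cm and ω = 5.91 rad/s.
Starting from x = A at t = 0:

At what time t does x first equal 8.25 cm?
cos(ωt) = x/A = 8.25/17.9 = 0.4609
ωt = arccos(0.4609) = 1.092 rad
t = 1.092/5.91 = 0.1847 s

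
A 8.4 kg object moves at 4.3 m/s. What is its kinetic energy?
KE = ½mv² = ½×8.4×4.3² = 77.658 J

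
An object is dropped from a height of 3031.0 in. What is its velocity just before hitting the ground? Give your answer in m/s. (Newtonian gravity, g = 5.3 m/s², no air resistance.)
v = √(2gh) (with unit conversion) = 28.57 m/s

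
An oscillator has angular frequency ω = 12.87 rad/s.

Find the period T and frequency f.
T = 2π/ω = 2π/12.87 = 0.4882 s; f = ω/2π = 2.048 Hz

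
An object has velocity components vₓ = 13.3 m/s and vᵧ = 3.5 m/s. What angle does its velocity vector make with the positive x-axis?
θ = arctan(vᵧ/vₓ) = arctan(3.5/13.3) = 14.74°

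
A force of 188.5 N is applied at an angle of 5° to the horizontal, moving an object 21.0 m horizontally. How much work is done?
W = Fd cosθ = 188.5×21.0×cos(5°) = 3943.4 J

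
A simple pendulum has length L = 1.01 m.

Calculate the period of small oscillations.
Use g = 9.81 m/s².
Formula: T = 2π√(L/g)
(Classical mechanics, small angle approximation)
T = 2π√(L/g) = 2π√(1.01/9.81) = 2.016 s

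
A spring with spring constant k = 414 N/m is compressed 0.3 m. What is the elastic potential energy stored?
PE = ½kx² = ½×414×0.3² = 18.63 J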